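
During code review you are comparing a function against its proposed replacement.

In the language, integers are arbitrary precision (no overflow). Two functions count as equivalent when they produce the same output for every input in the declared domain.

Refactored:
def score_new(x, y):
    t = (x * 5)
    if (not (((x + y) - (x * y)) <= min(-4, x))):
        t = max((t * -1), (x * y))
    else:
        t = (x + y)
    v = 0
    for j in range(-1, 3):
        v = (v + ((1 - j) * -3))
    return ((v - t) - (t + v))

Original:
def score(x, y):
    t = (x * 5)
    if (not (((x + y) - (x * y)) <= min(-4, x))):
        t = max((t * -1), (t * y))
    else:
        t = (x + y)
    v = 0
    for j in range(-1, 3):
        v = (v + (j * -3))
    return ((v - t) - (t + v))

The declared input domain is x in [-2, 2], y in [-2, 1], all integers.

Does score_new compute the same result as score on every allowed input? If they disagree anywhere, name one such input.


Run the pair on x=1, y=-2.
score: t=5, then (not (((x + y) - (x * y)) <= min(-4, x))) is true, then t=-5, then v=0, then (j=-1), then v=3, then (j=0), then v=3, then (j=1), then v=0, then (j=2), then v=-6, then returns 10
score_new: t=5, then (not (((x + y) - (x * y)) <= min(-4, x))) is true, then t=-2, then v=0, then (j=-1), then v=-6, then (j=0), then v=-9, then (j=1), then v=-9, then (j=2), then v=-6, then returns 4
10 != 4, so the rewrite changes behavior.
verdict: not equivalent; witness: x=1, y=-2


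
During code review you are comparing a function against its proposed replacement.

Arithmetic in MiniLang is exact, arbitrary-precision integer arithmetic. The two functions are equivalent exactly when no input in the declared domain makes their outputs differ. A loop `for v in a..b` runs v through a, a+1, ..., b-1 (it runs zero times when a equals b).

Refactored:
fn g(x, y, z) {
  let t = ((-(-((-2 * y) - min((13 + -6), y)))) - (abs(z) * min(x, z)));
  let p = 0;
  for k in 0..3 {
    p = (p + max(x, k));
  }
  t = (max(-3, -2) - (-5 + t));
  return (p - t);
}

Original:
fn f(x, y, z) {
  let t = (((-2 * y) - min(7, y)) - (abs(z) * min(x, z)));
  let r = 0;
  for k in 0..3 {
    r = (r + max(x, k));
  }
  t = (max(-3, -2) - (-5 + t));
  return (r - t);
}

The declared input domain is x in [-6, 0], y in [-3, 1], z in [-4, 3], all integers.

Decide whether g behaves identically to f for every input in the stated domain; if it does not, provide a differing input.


Side by side, the visible changes include: arithmetic usage differs; constant usage differs; local variable names differ.
Spot check at x=-3, y=0, z=2 — f: t becomes 6; next r becomes 0; next at k=0:; next r becomes 0; next at k=1:; next r becomes 1; next at k=2:; next r becomes 3; next t becomes -3; next final value 6. g: t becomes 6; next p becomes 0; next at k=0:; next p becomes 0; next at k=1:; next p becomes 1; next at k=2:; next p becomes 3; next t becomes -3; next final value 6. Both give 6.
Checked all 280 inputs in the declared domain: the outputs agree on every one.
verdict: equivalent


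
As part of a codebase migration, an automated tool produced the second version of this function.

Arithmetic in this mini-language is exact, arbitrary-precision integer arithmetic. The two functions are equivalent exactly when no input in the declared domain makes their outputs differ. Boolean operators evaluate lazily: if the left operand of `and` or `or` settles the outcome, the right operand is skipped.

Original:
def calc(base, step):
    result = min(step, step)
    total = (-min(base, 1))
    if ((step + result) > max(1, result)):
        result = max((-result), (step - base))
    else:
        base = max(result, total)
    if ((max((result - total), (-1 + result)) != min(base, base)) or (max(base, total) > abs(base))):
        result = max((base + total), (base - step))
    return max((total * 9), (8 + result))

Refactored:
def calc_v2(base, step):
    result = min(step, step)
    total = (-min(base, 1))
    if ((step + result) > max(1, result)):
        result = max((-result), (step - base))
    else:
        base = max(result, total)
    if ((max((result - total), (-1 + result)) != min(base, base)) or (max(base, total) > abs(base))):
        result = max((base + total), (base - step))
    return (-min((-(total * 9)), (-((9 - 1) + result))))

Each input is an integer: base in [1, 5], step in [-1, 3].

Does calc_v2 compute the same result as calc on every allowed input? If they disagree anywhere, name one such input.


Differences: min/max/abs usage differs, constant usage differs, arithmetic usage differs — yet all 25 inputs agree.
verdict: equivalent


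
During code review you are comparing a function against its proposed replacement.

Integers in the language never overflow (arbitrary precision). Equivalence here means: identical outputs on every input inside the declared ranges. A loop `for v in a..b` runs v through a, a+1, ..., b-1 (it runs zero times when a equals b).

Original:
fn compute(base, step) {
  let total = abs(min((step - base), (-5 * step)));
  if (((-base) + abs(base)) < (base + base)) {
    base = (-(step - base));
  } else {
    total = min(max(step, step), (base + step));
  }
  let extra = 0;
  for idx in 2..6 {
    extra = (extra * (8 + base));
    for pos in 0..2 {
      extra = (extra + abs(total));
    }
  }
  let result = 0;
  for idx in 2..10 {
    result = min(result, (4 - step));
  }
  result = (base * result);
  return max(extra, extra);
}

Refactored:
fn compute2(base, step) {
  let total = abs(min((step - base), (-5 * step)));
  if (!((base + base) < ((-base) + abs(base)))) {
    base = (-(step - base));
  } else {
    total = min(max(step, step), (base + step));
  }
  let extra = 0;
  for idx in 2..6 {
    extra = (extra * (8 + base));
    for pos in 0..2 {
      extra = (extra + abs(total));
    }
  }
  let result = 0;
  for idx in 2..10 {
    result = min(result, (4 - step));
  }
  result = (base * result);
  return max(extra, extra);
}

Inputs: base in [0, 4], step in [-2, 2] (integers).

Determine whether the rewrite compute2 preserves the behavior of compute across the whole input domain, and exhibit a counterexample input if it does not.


Consider the input base=0, step=-2.
compute: total := 2 | (((-base) + abs(base)) < (base + base)): false | total := -2 | extra := 0 | iter idx=2: | extra := 0 | iter pos=0: | extra := 2 | iter pos=1: | extra := 4 | iter idx=3: | extra := 32 | iter pos=0: | extra := 34 | iter pos=1: | extra := 36 | iter idx=4: | extra := 288 | iter pos=0: | extra := 290 | iter pos=1: | extra := 292 | iter idx=5: | extra := 2336 | iter pos=0: | extra := 2338 | iter pos=1: | extra := 2340 | result := 0 | iter idx=2: | result := 0 | iter idx=3: | result := 0 | iter idx=4: | result := 0 | iter idx=5: | result := 0 | iter idx=6: | result := 0 | iter idx=7: | result := 0 | iter idx=8: | result := 0 | iter idx=9: | result := 0 | result := 0 | result 2340
compute2: total := 2 | (!((base + base) < ((-base) + abs(base)))): true | base := 2 | extra := 0 | iter idx=2: | extra := 0 | iter pos=0: | extra := 2 | iter pos=1: | extra := 4 | iter idx=3: | extra := 40 | iter pos=0: | extra := 42 | iter pos=1: | extra := 44 | iter idx=4: | extra := 440 | iter pos=0: | extra := 442 | iter pos=1: | extra := 444 | iter idx=5: | extra := 4440 | iter pos=0: | extra := 4442 | iter pos=1: | extra := 4444 | result := 0 | iter idx=2: | result := 0 | iter idx=3: | result := 0 | iter idx=4: | result := 0 | iter idx=5: | result := 0 | iter idx=6: | result := 0 | iter idx=7: | result := 0 | iter idx=8: | result := 0 | iter idx=9: | result := 0 | result := 0 | result 4444
2340 vs 4444 — the two versions disagree here.
verdict: not equivalent; witness: base=0, step=-2


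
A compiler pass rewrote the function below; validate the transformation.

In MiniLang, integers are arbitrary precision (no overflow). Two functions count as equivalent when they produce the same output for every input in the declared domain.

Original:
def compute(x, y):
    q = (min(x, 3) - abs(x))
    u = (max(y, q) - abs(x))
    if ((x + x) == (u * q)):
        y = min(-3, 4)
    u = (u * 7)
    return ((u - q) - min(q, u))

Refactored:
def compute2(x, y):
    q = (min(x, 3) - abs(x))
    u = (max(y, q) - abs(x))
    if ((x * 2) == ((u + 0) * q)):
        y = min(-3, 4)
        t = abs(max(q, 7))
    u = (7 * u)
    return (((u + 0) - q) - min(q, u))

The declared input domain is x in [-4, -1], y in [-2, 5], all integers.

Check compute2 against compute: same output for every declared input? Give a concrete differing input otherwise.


The two are interchangeable: local variable names differ; constant usage differs; arithmetic usage differs; min/max/abs usage differs; statement counts differ, and every declared input agrees.
Spot check at x=-2, y=-1 — compute: q becomes -4; next u becomes -3; next ((x + x) == (u * q)) evaluates to false; next u becomes -21; next final value 4. compute2: q becomes -4; next u becomes -3; next ((x * 2) == ((u + 0) * q)) evaluates to false; next u becomes -21; next final value 4. Both give 4.
Checked all 32 inputs in the declared domain: the outputs agree on every one.
verdict: equivalent


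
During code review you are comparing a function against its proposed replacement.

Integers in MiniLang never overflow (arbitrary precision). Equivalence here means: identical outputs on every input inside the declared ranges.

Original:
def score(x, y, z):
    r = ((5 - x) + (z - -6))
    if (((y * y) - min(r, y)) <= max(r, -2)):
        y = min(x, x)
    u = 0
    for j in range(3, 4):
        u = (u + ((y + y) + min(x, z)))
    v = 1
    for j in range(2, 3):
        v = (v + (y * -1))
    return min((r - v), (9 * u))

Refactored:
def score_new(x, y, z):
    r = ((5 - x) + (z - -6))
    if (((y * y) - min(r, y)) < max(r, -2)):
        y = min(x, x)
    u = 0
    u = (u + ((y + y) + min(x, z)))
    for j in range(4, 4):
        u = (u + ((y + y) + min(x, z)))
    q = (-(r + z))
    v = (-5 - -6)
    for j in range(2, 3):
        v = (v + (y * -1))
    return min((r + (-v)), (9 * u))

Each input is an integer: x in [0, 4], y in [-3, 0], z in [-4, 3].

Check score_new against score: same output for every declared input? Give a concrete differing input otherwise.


Evaluate both at x=0, y=-3, z=1.
score: r = 12; (((y * y) - min(r, y)) <= max(r, -2)) -> true; y = 0; u = 0; [j=3]; u = 0; v = 1; [j=2]; v = 1; return 0
score_new: r = 12; (((y * y) - min(r, y)) < max(r, -2)) -> false; u = 0; u = -6; the j loop: no iterations; q = -13; v = 1; [j=2]; v = 4; return -54
0 != -54, so the rewrite changes behavior.
verdict: not equivalent; witness: x=0, y=-3, z=1


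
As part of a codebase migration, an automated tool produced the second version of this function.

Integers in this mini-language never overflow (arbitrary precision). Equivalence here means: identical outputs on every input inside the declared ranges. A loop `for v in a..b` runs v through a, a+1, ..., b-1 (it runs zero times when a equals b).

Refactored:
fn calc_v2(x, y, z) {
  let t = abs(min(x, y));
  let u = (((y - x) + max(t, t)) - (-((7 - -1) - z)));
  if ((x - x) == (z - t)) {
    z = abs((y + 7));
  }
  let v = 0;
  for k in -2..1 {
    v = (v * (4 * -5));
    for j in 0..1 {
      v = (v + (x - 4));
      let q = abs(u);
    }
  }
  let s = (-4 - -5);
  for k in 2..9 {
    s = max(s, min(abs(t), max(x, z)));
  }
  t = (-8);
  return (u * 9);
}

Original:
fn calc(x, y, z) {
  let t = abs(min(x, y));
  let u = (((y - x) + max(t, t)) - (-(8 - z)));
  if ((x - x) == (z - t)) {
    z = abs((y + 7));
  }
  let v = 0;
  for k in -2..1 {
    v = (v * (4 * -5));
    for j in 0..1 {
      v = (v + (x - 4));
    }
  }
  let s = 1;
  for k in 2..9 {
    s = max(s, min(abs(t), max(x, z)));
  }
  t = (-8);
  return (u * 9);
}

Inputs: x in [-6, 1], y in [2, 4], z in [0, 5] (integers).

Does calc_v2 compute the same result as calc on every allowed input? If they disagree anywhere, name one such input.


Changes here: local variable names differ, and constant usage differs, and min/max/abs usage differs, and statement counts differ, and arithmetic usage differs; the full 144-point sweep finds no disagreement.
verdict: equivalent


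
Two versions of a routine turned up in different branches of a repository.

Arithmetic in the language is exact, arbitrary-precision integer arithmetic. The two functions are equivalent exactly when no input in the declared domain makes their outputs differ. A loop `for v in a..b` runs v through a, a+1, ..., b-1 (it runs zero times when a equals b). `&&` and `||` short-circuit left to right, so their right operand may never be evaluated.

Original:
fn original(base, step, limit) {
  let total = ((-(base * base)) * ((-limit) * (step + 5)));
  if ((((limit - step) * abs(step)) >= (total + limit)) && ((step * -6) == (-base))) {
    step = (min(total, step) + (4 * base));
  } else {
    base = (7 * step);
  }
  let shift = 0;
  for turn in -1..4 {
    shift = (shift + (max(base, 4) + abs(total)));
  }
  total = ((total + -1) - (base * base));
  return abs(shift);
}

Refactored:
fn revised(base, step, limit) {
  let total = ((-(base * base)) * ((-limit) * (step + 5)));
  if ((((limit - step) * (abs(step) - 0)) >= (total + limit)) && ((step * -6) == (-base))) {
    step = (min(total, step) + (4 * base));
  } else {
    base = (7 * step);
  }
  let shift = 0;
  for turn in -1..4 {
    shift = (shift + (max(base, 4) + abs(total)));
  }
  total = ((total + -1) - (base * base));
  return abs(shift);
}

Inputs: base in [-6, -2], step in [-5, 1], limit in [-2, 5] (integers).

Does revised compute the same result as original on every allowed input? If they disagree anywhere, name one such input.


This is a faithful refactor — arithmetic usage differs; and constant usage differs, but the computed results match everywhere.
Spot check at base=-4, step=1, limit=4 — original: total becomes 384; next ((((limit - step) * abs(step)) >= (total + limit)) && ((step * -6) == (-base))) evaluates to false; next base becomes 7; next shift becomes 0; next at turn=-1:; next shift becomes 391; next at turn=0:; next shift becomes 782; next at turn=1:; next shift becomes 1173; next at turn=2:; next shift becomes 1564; next at turn=3:; next shift becomes 1955; next total becomes 334; next final value 1955. revised: total becomes 384; next ((((limit - step) * (abs(step) - 0)) >= (total + limit)) && ((step * -6) == (-base))) evaluates to false; next base becomes 7; next shift becomes 0; next at turn=-1:; next shift becomes 391; next at turn=0:; next shift becomes 782; next at turn=1:; next shift becomes 1173; next at turn=2:; next shift becomes 1564; next at turn=3:; next shift becomes 1955; next total becomes 334; next final value 1955. Both give 1955.
Every one of the 280 inputs gives matching results.
verdict: equivalent


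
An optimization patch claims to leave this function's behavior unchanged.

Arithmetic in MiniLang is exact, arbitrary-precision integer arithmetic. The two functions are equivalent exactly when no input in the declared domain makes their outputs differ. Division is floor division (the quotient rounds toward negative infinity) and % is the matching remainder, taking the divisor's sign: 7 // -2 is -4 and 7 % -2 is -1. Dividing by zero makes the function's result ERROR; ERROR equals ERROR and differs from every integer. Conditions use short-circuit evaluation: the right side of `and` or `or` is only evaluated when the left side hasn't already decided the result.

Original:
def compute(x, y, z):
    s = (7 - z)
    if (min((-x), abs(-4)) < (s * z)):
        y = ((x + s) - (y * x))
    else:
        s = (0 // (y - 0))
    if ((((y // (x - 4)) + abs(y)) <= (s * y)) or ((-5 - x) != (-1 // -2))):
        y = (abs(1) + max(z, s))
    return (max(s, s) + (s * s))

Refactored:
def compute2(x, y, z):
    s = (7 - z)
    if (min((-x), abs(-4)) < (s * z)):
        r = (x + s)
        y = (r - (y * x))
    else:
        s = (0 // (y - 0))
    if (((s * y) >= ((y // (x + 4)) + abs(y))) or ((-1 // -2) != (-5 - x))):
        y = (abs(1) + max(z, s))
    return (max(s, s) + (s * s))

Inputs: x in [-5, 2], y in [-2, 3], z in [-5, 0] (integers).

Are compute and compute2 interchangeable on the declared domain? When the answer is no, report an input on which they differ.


Input x=-4, y=-2, z=-5: 0 from compute versus ERROR from compute2.
verdict: not equivalent; witness: x=-4, y=-2, z=-5


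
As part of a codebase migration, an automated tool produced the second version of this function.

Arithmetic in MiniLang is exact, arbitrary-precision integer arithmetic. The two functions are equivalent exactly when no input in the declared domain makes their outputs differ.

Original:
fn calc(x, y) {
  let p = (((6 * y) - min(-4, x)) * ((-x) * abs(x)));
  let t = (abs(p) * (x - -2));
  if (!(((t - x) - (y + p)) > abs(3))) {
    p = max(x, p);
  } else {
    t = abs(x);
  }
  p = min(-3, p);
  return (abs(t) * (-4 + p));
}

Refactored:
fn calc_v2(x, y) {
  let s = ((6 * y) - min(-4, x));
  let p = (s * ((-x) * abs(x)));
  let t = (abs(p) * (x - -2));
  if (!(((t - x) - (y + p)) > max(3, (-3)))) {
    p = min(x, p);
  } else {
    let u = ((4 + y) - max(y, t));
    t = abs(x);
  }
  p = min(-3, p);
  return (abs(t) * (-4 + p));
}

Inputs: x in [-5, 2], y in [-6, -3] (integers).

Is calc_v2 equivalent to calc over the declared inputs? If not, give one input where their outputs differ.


Input x=-5, y=-6: -20925 from calc versus -1811175 from calc_v2.
verdict: not equivalent; witness: x=-5, y=-6


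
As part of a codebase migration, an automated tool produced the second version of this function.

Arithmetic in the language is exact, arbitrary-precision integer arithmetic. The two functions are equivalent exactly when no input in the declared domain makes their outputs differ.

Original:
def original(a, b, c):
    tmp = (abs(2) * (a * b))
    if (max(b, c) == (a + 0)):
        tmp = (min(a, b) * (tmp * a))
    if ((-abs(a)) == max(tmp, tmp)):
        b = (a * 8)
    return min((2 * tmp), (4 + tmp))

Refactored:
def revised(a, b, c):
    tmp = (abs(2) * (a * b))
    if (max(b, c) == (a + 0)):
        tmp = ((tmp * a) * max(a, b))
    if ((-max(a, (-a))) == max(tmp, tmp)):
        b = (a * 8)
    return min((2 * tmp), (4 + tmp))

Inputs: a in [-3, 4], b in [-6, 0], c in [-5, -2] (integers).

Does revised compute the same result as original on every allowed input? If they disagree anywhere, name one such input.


On input a=-3, b=-6, c=-3, original returns 652 while revised returns 328.
verdict: not equivalent; witness: a=-3, b=-6, c=-3


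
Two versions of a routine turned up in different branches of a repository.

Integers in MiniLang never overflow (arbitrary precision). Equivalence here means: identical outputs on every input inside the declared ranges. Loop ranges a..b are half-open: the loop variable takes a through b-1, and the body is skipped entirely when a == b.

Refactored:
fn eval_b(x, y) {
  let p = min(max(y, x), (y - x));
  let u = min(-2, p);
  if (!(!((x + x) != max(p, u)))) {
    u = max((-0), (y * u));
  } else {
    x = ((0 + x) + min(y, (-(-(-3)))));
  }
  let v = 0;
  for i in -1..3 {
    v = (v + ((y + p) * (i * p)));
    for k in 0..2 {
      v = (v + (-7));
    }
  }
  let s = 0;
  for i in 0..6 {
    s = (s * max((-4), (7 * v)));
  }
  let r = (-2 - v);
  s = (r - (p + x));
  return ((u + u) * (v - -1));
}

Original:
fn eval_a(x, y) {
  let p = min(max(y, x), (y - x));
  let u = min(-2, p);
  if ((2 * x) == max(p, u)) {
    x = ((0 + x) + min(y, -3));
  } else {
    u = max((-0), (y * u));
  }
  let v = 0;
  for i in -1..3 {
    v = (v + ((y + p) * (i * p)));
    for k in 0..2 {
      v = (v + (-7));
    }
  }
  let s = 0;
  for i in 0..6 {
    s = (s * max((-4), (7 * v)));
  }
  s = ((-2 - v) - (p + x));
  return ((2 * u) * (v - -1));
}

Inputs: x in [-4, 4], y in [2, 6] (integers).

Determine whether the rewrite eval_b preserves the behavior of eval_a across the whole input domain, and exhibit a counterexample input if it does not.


Side by side, the visible changes include: statement counts differ, and arithmetic usage differs, and comparison usage differs, and local variable names differ, and constant usage differs, and boolean connective usage differs.
One worked example (x=-4, y=3) — eval_a: p becomes 3; next u becomes -2; next ((2 * x) == max(p, u)) evaluates to false; next u becomes 0; next v becomes 0; next at i=-1:; next v becomes -18; next at k=0:; next v becomes -25; next at k=1:; next v becomes -32; next at i=0:; next v becomes -32; next at k=0:; next v becomes -39; next at k=1:; next v becomes -46; next at i=1:; next v becomes -28; next at k=0:; next v becomes -35; next at k=1:; next v becomes -42; next at i=2:; next v becomes -6; next at k=0:; next v becomes -13; next at k=1:; next v becomes -20; next s becomes 0; next at i=0:; next s becomes 0; next at i=1:; next s becomes 0; next at i=2:; next s becomes 0; next at i=3:; next s becomes 0; next at i=4:; next s becomes 0; next at i=5:; next s becomes 0; next s becomes 19; next final value 0; eval_b: p becomes 3; next u becomes -2; next (!(!((x + x) != max(p, u)))) evaluates to true; next u becomes 0; next v becomes 0; next at i=-1:; next v becomes -18; next at k=0:; next v becomes -25; next at k=1:; next v becomes -32; next at i=0:; next v becomes -32; next at k=0:; next v becomes -39; next at k=1:; next v becomes -46; next at i=1:; next v becomes -28; next at k=0:; next v becomes -35; next at k=1:; next v becomes -42; next at i=2:; next v becomes -6; next at k=0:; next v becomes -13; next at k=1:; next v becomes -20; next s becomes 0; next at i=0:; next s becomes 0; next at i=1:; next s becomes 0; next at i=2:; next s becomes 0; next at i=3:; next s becomes 0; next at i=4:; next s becomes 0; next at i=5:; next s becomes 0; next r becomes 18; next s becomes 19; next final value 0; agreement on 0.
Sweeping the whole domain (45 inputs) finds no disagreement.
verdict: equivalent


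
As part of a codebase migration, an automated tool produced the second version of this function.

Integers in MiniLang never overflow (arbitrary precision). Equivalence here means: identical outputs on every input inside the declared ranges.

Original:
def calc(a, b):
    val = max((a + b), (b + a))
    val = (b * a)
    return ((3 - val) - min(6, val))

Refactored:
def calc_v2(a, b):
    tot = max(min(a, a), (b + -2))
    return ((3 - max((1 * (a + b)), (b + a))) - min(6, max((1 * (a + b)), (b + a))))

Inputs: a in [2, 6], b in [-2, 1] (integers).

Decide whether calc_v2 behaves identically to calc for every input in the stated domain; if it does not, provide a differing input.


Run the pair on a=2, b=-2.
calc: val = 0; val = -4; return 11
calc_v2: tot = 2; return 3
11 != 3, so the rewrite changes behavior.
verdict: not equivalent; witness: a=2, b=-2


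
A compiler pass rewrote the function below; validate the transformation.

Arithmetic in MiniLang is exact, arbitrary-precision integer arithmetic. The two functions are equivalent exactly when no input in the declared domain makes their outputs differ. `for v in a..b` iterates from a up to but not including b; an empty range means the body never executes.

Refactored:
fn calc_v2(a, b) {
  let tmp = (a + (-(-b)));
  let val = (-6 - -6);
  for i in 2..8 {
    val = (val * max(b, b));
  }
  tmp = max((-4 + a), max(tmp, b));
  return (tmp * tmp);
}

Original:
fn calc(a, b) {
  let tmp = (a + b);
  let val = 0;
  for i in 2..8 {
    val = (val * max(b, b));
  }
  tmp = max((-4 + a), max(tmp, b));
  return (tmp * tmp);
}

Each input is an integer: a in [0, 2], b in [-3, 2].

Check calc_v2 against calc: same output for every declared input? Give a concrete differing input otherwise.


This is a faithful refactor — constant usage differs; arithmetic usage differs, but the computed results match everywhere.
One worked example (a=0, b=-2) — calc: tmp := -2 | val := 0 | iter i=2: | val := 0 | iter i=3: | val := 0 | iter i=4: | val := 0 | iter i=5: | val := 0 | iter i=6: | val := 0 | iter i=7: | val := 0 | tmp := -2 | result 4; calc_v2: tmp := -2 | val := 0 | iter i=2: | val := 0 | iter i=3: | val := 0 | iter i=4: | val := 0 | iter i=5: | val := 0 | iter i=6: | val := 0 | iter i=7: | val := 0 | tmp := -2 | result 4; agreement on 4.
An exhaustive pass over the 18 declared inputs shows identical outputs.
verdict: equivalent


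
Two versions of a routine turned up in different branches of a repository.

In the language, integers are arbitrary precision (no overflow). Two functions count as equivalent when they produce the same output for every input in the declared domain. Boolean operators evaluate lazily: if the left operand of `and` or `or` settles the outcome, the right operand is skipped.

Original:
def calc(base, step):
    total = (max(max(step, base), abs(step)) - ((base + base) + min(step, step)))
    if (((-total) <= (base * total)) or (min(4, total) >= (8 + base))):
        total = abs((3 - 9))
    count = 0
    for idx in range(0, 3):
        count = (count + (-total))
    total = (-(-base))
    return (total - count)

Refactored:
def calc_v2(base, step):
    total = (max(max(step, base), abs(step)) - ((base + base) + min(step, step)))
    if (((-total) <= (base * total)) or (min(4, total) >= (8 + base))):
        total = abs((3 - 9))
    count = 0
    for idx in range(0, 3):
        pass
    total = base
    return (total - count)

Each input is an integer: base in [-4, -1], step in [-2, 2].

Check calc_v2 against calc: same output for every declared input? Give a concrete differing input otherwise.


The rewrite breaks on base=-4, step=-2, where the results are 14 and -4.
calc: total := 12 | (((-total) <= (base * total)) or (min(4, total) >= (8 + base))): true | total := 6 | count := 0 | iter idx=0: | count := -6 | iter idx=1: | count := -12 | iter idx=2: | count := -18 | total := -4 | result 14
calc_v2: total := 12 | (((-total) <= (base * total)) or (min(4, total) >= (8 + base))): true | total := 6 | count := 0 | iter idx=0: | iter idx=1: | iter idx=2: | total := -4 | result -4
verdict: not equivalent; witness: base=-4, step=-2


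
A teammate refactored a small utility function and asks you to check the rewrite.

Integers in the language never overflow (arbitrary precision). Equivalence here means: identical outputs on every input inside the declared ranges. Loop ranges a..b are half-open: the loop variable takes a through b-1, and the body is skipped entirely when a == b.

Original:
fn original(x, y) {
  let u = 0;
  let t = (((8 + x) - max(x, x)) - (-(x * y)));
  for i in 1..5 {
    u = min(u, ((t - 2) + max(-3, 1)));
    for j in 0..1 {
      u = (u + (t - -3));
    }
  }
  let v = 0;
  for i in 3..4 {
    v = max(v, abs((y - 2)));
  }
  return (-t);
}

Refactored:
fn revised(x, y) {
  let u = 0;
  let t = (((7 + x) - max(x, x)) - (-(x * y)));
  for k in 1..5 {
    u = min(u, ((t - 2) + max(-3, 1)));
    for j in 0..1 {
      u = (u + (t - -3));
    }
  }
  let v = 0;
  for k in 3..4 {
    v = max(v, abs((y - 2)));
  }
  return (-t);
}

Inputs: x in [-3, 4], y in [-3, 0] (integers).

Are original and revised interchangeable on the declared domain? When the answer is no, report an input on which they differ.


Try x=-3, y=-3.
original: u := 0 | t := 17 | iter i=1: | u := 0 | iter j=0: | u := 20 | iter i=2: | u := 16 | iter j=0: | u := 36 | iter i=3: | u := 16 | iter j=0: | u := 36 | iter i=4: | u := 16 | iter j=0: | u := 36 | v := 0 | iter i=3: | v := 5 | result -17
revised: u := 0 | t := 16 | iter k=1: | u := 0 | iter j=0: | u := 19 | iter k=2: | u := 15 | iter j=0: | u := 34 | iter k=3: | u := 15 | iter j=0: | u := 34 | iter k=4: | u := 15 | iter j=0: | u := 34 | v := 0 | iter k=3: | v := 5 | result -16
-17 and -16 differ, so these are not the same function on this domain.
verdict: not equivalent; witness: x=-3, y=-3


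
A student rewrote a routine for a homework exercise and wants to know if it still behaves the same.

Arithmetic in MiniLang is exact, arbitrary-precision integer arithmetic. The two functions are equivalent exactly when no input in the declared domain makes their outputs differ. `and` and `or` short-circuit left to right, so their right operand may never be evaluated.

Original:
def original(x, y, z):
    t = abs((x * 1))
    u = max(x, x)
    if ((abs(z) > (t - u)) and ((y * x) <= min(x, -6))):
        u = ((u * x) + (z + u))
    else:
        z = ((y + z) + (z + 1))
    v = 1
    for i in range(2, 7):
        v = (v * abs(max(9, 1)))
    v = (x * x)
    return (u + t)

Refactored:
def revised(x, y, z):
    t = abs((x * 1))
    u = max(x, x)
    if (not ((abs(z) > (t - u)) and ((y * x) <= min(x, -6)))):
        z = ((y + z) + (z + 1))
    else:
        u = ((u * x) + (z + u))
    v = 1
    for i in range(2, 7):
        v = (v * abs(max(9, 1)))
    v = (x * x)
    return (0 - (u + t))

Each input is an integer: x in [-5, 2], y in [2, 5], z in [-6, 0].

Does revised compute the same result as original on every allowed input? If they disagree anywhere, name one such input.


The rewrite breaks on x=-2, y=3, z=-6, where the results are -2 and 2.
original: t = 2; u = -2; ((abs(z) > (t - u)) and ((y * x) <= min(x, -6))) -> true; u = -4; v = 1; [i=2]; v = 9; [i=3]; v = 81; [i=4]; v = 729; [i=5]; v = 6561; [i=6]; v = 59049; v = 4; return -2
revised: t = 2; u = -2; (not ((abs(z) > (t - u)) and ((y * x) <= min(x, -6)))) -> false; u = -4; v = 1; [i=2]; v = 9; [i=3]; v = 81; [i=4]; v = 729; [i=5]; v = 6561; [i=6]; v = 59049; v = 4; return 2
verdict: not equivalent; witness: x=-2, y=3, z=-6


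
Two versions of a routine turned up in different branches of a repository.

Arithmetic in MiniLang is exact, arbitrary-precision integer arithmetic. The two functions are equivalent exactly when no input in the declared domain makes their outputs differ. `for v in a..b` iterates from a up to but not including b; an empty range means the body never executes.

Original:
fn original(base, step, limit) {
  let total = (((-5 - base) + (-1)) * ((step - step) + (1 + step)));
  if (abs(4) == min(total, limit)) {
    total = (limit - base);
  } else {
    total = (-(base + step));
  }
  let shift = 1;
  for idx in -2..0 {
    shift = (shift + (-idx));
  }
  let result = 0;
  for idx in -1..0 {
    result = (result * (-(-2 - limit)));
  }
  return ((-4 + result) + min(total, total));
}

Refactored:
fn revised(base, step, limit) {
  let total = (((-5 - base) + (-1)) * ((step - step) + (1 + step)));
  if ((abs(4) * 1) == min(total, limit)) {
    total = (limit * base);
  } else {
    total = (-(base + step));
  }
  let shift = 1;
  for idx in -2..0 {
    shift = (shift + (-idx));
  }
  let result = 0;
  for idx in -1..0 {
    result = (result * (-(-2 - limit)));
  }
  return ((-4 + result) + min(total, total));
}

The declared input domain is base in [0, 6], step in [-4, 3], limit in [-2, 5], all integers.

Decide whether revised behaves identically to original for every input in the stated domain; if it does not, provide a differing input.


There is a counterexample at base=0, step=-4, limit=4: 0 on one side, -4 on the other.
original: total := 18 | (abs(4) == min(total, limit)): true | total := 4 | shift := 1 | iter idx=-2: | shift := 3 | iter idx=-1: | shift := 4 | result := 0 | iter idx=-1: | result := 0 | result 0
revised: total := 18 | ((abs(4) * 1) == min(total, limit)): true | total := 0 | shift := 1 | iter idx=-2: | shift := 3 | iter idx=-1: | shift := 4 | result := 0 | iter idx=-1: | result := 0 | result -4
verdict: not equivalent; witness: base=0, step=-4, limit=4


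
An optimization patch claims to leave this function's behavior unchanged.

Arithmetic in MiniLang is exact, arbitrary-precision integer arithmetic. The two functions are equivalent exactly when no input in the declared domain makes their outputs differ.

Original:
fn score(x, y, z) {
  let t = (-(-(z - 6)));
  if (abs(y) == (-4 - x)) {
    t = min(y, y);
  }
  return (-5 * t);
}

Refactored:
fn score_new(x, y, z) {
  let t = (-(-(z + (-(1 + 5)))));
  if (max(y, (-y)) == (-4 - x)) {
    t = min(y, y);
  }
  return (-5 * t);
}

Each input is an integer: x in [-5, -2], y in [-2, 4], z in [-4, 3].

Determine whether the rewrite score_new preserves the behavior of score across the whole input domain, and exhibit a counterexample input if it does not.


The two are interchangeable: arithmetic usage differs, plus min/max/abs usage differs, plus constant usage differs, and every declared input agrees.
Spot check at x=-3, y=2, z=-4 — score: t = -10; (abs(y) == (-4 - x)) -> false; return 50. score_new: t = -10; (max(y, (-y)) == (-4 - x)) -> false; return 50. Both give 50.
Across all 224 domain points the two functions coincide.
verdict: equivalent


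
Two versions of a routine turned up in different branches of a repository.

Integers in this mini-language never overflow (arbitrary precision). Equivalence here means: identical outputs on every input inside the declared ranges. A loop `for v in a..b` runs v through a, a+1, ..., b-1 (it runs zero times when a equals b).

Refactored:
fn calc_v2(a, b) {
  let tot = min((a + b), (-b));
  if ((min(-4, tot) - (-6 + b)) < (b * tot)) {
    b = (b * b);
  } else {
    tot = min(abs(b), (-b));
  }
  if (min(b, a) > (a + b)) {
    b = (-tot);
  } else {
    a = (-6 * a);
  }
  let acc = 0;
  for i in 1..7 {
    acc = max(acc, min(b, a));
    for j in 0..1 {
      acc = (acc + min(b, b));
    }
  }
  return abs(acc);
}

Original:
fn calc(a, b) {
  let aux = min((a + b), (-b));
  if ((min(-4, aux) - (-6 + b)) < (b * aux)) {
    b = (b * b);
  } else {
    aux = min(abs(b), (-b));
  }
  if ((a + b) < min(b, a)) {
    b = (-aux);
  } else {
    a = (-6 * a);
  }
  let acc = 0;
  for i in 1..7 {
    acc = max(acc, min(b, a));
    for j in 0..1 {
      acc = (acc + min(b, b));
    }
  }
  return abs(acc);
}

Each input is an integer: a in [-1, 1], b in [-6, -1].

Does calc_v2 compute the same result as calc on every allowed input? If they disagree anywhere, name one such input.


Behavior is preserved: although comparison usage differs, local variable names differ, the outputs never diverge.
Tracing a=0, b=-1: calc: aux=-1, then ((min(-4, aux) - (-6 + b)) < (b * aux)) is false, then aux=1, then ((a + b) < min(b, a)) is false, then a=0, then acc=0, then (i=1), then acc=0, then (j=0), then acc=-1, then (i=2), then acc=-1, then (j=0), then acc=-2, then (i=3), then acc=-1, then (j=0), then acc=-2, then (i=4), then acc=-1, then (j=0), then acc=-2, then (i=5), then acc=-1, then (j=0), then acc=-2, then (i=6), then acc=-1, then (j=0), then acc=-2, then returns 2 | calc_v2: tot=-1, then ((min(-4, tot) - (-6 + b)) < (b * tot)) is false, then tot=1, then (min(b, a) > (a + b)) is false, then a=0, then acc=0, then (i=1), then acc=0, then (j=0), then acc=-1, then (i=2), then acc=-1, then (j=0), then acc=-2, then (i=3), then acc=-1, then (j=0), then acc=-2, then (i=4), then acc=-1, then (j=0), then acc=-2, then (i=5), then acc=-1, then (j=0), then acc=-2, then (i=6), then acc=-1, then (j=0), then acc=-2, then returns 2 — matching result 2.
Checked all 18 inputs in the declared domain: the outputs agree on every one.
verdict: equivalent


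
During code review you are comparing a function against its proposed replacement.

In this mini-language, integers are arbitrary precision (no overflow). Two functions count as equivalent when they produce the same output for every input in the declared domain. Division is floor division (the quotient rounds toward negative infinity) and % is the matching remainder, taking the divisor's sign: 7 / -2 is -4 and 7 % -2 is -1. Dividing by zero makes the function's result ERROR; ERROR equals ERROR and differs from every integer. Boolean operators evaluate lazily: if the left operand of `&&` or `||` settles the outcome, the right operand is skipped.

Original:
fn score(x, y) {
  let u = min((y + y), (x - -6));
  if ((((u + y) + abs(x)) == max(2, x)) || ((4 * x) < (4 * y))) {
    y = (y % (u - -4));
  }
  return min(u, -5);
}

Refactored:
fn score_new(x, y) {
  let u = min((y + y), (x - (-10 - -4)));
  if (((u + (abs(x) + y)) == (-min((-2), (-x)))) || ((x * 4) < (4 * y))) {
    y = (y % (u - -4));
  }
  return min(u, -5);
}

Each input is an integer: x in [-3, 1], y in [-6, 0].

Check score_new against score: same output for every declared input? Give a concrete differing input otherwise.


Differences: arithmetic usage differs, and min/max/abs usage differs, and constant usage differs — yet all 35 inputs agree.
verdict: equivalent


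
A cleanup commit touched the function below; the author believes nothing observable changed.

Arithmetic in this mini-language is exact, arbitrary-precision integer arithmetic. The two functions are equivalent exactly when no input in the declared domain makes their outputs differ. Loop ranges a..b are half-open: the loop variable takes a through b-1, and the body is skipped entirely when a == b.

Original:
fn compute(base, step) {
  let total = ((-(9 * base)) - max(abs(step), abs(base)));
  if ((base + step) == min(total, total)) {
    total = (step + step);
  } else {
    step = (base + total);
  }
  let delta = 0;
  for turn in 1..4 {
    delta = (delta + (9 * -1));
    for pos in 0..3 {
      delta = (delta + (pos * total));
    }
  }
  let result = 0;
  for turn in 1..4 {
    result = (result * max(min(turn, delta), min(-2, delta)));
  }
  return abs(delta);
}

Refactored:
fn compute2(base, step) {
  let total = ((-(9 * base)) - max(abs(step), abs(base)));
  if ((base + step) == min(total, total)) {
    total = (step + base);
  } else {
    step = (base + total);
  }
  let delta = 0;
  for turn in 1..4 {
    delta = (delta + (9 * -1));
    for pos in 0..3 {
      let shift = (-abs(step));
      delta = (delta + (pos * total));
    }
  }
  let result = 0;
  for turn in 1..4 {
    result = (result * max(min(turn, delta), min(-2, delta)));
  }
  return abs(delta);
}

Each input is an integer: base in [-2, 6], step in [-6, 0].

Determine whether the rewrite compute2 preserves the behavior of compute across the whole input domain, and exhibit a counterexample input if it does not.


The rewrite breaks on base=0, step=-6, where the results are 135 and 81.
compute: total := -6 | ((base + step) == min(total, total)): true | total := -12 | delta := 0 | iter turn=1: | delta := -9 | iter pos=0: | delta := -9 | iter pos=1: | delta := -21 | iter pos=2: | delta := -45 | iter turn=2: | delta := -54 | iter pos=0: | delta := -54 | iter pos=1: | delta := -66 | iter pos=2: | delta := -90 | iter turn=3: | delta := -99 | iter pos=0: | delta := -99 | iter pos=1: | delta := -111 | iter pos=2: | delta := -135 | result := 0 | iter turn=1: | result := 0 | iter turn=2: | result := 0 | iter turn=3: | result := 0 | result 135
compute2: total := -6 | ((base + step) == min(total, total)): true | total := -6 | delta := 0 | iter turn=1: | delta := -9 | iter pos=0: | shift := -6 | delta := -9 | iter pos=1: | shift := -6 | delta := -15 | iter pos=2: | shift := -6 | delta := -27 | iter turn=2: | delta := -36 | iter pos=0: | shift := -6 | delta := -36 | iter pos=1: | shift := -6 | delta := -42 | iter pos=2: | shift := -6 | delta := -54 | iter turn=3: | delta := -63 | iter pos=0: | shift := -6 | delta := -63 | iter pos=1: | shift := -6 | delta := -69 | iter pos=2: | shift := -6 | delta := -81 | result := 0 | iter turn=1: | result := 0 | iter turn=2: | result := 0 | iter turn=3: | result := 0 | result 81
verdict: not equivalent; witness: base=0, step=-6


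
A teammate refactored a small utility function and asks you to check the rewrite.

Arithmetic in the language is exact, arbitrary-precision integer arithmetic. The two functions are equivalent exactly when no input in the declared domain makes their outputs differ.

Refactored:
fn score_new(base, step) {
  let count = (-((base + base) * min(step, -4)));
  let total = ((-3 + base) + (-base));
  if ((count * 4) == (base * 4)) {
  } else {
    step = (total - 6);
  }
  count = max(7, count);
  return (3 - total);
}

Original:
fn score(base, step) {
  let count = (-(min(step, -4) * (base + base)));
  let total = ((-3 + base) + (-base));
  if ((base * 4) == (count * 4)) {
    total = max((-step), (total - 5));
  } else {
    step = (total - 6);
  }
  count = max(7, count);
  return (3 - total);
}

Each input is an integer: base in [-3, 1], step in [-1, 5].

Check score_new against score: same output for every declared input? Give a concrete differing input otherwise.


base=0, step=-1 yields 2 from score but 6 from score_new.
verdict: not equivalent; witness: base=0, step=-1
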